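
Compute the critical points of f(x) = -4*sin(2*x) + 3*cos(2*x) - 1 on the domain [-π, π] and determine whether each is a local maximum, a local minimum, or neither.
f'(x) = -6*sin(2*x) - 8*cos(2*x)

Solve f'(x) = 0 on [-π, π]:
  f'(x) = 0 ⇔ -4*cos(2*x) = 3*sin(2*x) ⇔ tan(2*x) = -4/3, i.e. 2*x = arctan(-4/3) + nπ; keep the solutions lying in [-π, π].
  ⇒ x = -pi/2 - atan(4/3)/2 ≈ -2.0344, -atan(4/3)/2 ≈ -0.4636, -atan(4/3)/2 + pi/2 ≈ 1.1071, pi - atan(4/3)/2 ≈ 2.6779

f''(x) = 16*sin(2*x) - 12*cos(2*x)
Second-derivative test at each critical point:
  f''(-2.0344) = 20 > 0 → local minimum
  f''(-0.4636) = -20 < 0 → local maximum
  f''(1.1071) = 20 > 0 → local minimum
  f''(2.6779) = -20 < 0 → local maximum

Critical points: x = -pi/2 - atan(4/3)/2 ≈ -2.0344 (local minimum); x = -atan(4/3)/2 ≈ -0.4636 (local maximum); x = -atan(4/3)/2 + pi/2 ≈ 1.1071 (local minimum); x = pi - atan(4/3)/2 ≈ 2.6779 (local maximum)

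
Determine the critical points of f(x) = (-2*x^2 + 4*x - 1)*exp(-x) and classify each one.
f'(x) = (2*x^2 - 8*x + 5)*exp(-x)

Solve f'(x) = 0:
  f'(x) = (2*x^2 - 8*x + 5)·exp(-x) and exp(-x) > 0 for every x, so f'(x) = 0 ⇔ 2*x^2 - 8*x + 5 = 0.
  2*x^2 - 8*x + 5 = 0 has no rational roots; quadratic formula: x = (8 ± √24)/4.
  ⇒ x = 2 - sqrt(6)/2 ≈ 0.7753, sqrt(6)/2 + 2 ≈ 3.2247

f''(x) = (-2*x^2 + 12*x - 13)*exp(-x)
Second-derivative test at each critical point:
  f''(0.7753) = -2.2564 < 0 → local maximum
  f''(3.2247) = 0.1948 > 0 → local minimum

Critical points: x = 2 - sqrt(6)/2 ≈ 0.7753 (local maximum); x = sqrt(6)/2 + 2 ≈ 3.2247 (local minimum)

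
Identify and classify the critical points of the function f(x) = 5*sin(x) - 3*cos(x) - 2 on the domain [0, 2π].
f'(x) = 3*sin(x) + 5*cos(x)

Solve f'(x) = 0 on [0, 2π]:
  f'(x) = 0 ⇔ 5*cos(x) = -3*sin(x) ⇔ tan(x) = -5/3, i.e. x = arctan(-5/3) + nπ; keep the solutions lying in [0, 2π].
  ⇒ x = pi - atan(5/3) ≈ 2.1112, -atan(5/3) + 2*pi ≈ 5.2528

f''(x) = -5*sin(x) + 3*cos(x)
Second-derivative test at each critical point:
  f''(2.1112) = -5.8310 < 0 → local maximum
  f''(5.2528) = 5.8310 > 0 → local minimum

Critical points: x = pi - atan(5/3) ≈ 2.1112 (local maximum); x = -atan(5/3) + 2*pi ≈ 5.2528 (local minimum)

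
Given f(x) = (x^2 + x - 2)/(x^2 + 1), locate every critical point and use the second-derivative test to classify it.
f'(x) = (-x^2 + 6*x + 1)/(x^4 + 2*x^2 + 1)

Solve f'(x) = 0:
  f'(x) = -(x^2 - 6*x - 1)/(x^2 + 1)^2; the denominator is positive wherever f is defined, so f'(x) = 0 ⇔ -x^2 + 6*x + 1 = 0.
  x^2 - 6*x - 1 = 0 has no rational roots; quadratic formula: x = (6 ± √40)/2.
  ⇒ x = 3 - sqrt(10) ≈ -0.1623, 3 + sqrt(10) ≈ 6.1623

f''(x) = 2*(x^3 - 9*x^2 - 3*x + 3)/(x^6 + 3*x^4 + 3*x^2 + 1)
Second-derivative test at each critical point:
  f''(-0.1623) = 6.0042 > 0 → local minimum
  f''(6.1623) = -0.0042 < 0 → local maximum

Critical points: x = 3 - sqrt(10) ≈ -0.1623 (local minimum); x = 3 + sqrt(10) ≈ 6.1623 (local maximum)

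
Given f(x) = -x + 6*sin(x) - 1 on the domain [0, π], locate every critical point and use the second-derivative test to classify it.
f'(x) = 6*cos(x) - 1

Solve f'(x) = 0 on [0, π]:
  f'(x) = 0 ⇔ cos(x) = 1/6, i.e. x = ±arccos(1/6) + 2nπ; keep the solutions lying in [0, π].
  ⇒ x = acos(1/6) ≈ 1.4033

f''(x) = -6*sin(x)
Second-derivative test at each critical point:
  f''(1.4033) = -5.9161 < 0 → local maximum

Critical points: x = acos(1/6) ≈ 1.4033 (local maximum)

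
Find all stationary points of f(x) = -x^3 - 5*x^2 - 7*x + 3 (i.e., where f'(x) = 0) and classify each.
f'(x) = -3*x^2 - 10*x - 7

Solve f'(x) = 0:
  Factor: -3*x^2 - 10*x - 7 = -(x + 1)*(3*x + 7) = 0.
  ⇒ x = -7/3, -1

f''(x) = -6*x - 10
Second-derivative test at each critical point:
  f''(-7/3) = 4 > 0 → local minimum
  f''(-1) = -4 < 0 → local maximum

Critical points: x = -7/3 (local minimum); x = -1 (local maximum)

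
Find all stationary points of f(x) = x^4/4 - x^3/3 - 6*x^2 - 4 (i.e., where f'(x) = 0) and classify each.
f'(x) = x*(x^2 - x - 12)

Solve f'(x) = 0:
  Factor: x^3 - x^2 - 12*x = x*(x - 4)*(x + 3) = 0.
  ⇒ x = -3, 0, 4

f''(x) = 3*x^2 - 2*x - 12
Second-derivative test at each critical point:
  f''(-3) = 21 > 0 → local minimum
  f''(0) = -12 < 0 → local maximum
  f''(4) = 28 > 0 → local minimum

Critical points: x = -3 (local minimum); x = 0 (local maximum); x = 4 (local minimum)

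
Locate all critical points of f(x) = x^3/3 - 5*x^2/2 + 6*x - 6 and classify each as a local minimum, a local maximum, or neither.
f'(x) = x^2 - 5*x + 6

Solve f'(x) = 0:
  Factor: x^2 - 5*x + 6 = (x - 3)*(x - 2) = 0.
  ⇒ x = 2, 3

f''(x) = 2*x - 5
Second-derivative test at each critical point:
  f''(2) = -1 < 0 → local maximum
  f''(3) = 1 > 0 → local minimum

Critical points: x = 2 (local maximum); x = 3 (local minimum)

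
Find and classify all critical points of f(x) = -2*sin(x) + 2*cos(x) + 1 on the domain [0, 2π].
f'(x) = -2*sqrt(2)*sin(x + pi/4)

Solve f'(x) = 0 on [0, 2π]:
  f'(x) = 0 ⇔ -2*cos(x) = 2*sin(x) ⇔ tan(x) = -1, i.e. x = arctan(-1) + nπ; keep the solutions lying in [0, 2π].
  ⇒ x = 3*pi/4 ≈ 2.3562, 7*pi/4 ≈ 5.4978

f''(x) = -2*sqrt(2)*cos(x + pi/4)
Second-derivative test at each critical point:
  f''(2.3562) = 2.8284 > 0 → local minimum
  f''(5.4978) = -2.8284 < 0 → local maximum

Critical points: x = 3*pi/4 ≈ 2.3562 (local minimum); x = 7*pi/4 ≈ 5.4978 (local maximum)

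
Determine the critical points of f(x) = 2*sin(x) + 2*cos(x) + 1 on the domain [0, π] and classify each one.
f'(x) = 2*sqrt(2)*cos(x + pi/4)

Solve f'(x) = 0 on [0, π]:
  f'(x) = 0 ⇔ 2*cos(x) = 2*sin(x) ⇔ tan(x) = 1, i.e. x = arctan(1) + nπ; keep the solutions lying in [0, π].
  ⇒ x = pi/4 ≈ 0.7854

f''(x) = -2*sqrt(2)*sin(x + pi/4)
Second-derivative test at each critical point:
  f''(0.7854) = -2.8284 < 0 → local maximum

Critical points: x = pi/4 ≈ 0.7854 (local maximum)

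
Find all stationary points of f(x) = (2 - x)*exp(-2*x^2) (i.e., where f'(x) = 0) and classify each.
f'(x) = (4*x*(x - 2) - 1)*exp(-2*x^2)

Solve f'(x) = 0:
  f'(x) = (4*x^2 - 8*x - 1)·exp(-2*x^2) and exp(-2*x^2) > 0 for every x, so f'(x) = 0 ⇔ 4*x^2 - 8*x - 1 = 0.
  4*x^2 - 8*x - 1 = 0 has no rational roots; quadratic formula: x = (8 ± √80)/8.
  ⇒ x = 1 - sqrt(5)/2 ≈ -0.1180, 1 + sqrt(5)/2 ≈ 2.1180

f''(x) = 4*(4*x^2*(2 - x) + 3*x - 2)*exp(-2*x^2)
Second-derivative test at each critical point:
  f''(-0.1180) = -8.6985 < 0 → local maximum
  f''(2.1180) = 0.0011 > 0 → local minimum

Critical points: x = 1 - sqrt(5)/2 ≈ -0.1180 (local maximum); x = 1 + sqrt(5)/2 ≈ 2.1180 (local minimum)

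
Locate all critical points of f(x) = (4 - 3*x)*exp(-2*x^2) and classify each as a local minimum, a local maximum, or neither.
f'(x) = (4*x*(3*x - 4) - 3)*exp(-2*x^2)

Solve f'(x) = 0:
  f'(x) = (12*x^2 - 16*x - 3)·exp(-2*x^2) and exp(-2*x^2) > 0 for every x, so f'(x) = 0 ⇔ 12*x^2 - 16*x - 3 = 0.
  Factor: 12*x^2 - 16*x - 3 = (2*x - 3)*(6*x + 1) = 0.
  ⇒ x = -1/6, 3/2

f''(x) = 4*(4*x^2*(4 - 3*x) + 9*x - 4)*exp(-2*x^2)
Second-derivative test at each critical point:
  f''(-1/6) = -18.9192 < 0 → local maximum
  f''(3/2) = 0.2222 > 0 → local minimum

Critical points: x = -1/6 (local maximum); x = 3/2 (local minimum)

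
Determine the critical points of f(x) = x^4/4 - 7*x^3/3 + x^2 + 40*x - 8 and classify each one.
f'(x) = x^3 - 7*x^2 + 2*x + 40

Solve f'(x) = 0:
  Factor: x^3 - 7*x^2 + 2*x + 40 = (x - 5)*(x - 4)*(x + 2) = 0.
  ⇒ x = -2, 4, 5

f''(x) = 3*x^2 - 14*x + 2
Second-derivative test at each critical point:
  f''(-2) = 42 > 0 → local minimum
  f''(4) = -6 < 0 → local maximum
  f''(5) = 7 > 0 → local minimum

Critical points: x = -2 (local minimum); x = 4 (local maximum); x = 5 (local minimum)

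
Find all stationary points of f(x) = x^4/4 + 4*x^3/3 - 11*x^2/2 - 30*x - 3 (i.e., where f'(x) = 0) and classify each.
f'(x) = x^3 + 4*x^2 - 11*x - 30

Solve f'(x) = 0:
  Factor: x^3 + 4*x^2 - 11*x - 30 = (x - 3)*(x + 2)*(x + 5) = 0.
  ⇒ x = -5, -2, 3

f''(x) = 3*x^2 + 8*x - 11
Second-derivative test at each critical point:
  f''(-5) = 24 > 0 → local minimum
  f''(-2) = -15 < 0 → local maximum
  f''(3) = 40 > 0 → local minimum

Critical points: x = -5 (local minimum); x = -2 (local maximum); x = 3 (local minimum)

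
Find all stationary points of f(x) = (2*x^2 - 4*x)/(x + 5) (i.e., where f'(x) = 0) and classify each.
f'(x) = 2*(x^2 + 10*x - 10)/(x^2 + 10*x + 25)

Solve f'(x) = 0:
  f'(x) = 2*(x^2 + 10*x - 10)/(x + 5)^2; the denominator is positive wherever f is defined, so f'(x) = 0 ⇔ 2*x^2 + 20*x - 20 = 0.
  Factor: 2*x^2 + 20*x - 20 = 2*(x^2 + 10*x - 10); x^2 + 10*x - 10 = 0 has no rational roots; quadratic formula: x = (-10 ± √140)/2.
  ⇒ x = -sqrt(35) - 5 ≈ -10.9161, -5 + sqrt(35) ≈ 0.9161

f''(x) = 140/(x^3 + 15*x^2 + 75*x + 125)
Second-derivative test at each critical point:
  f''(-10.9161) = -0.6761 < 0 → local maximum
  f''(0.9161) = 0.6761 > 0 → local minimum

Critical points: x = -sqrt(35) - 5 ≈ -10.9161 (local maximum); x = -5 + sqrt(35) ≈ 0.9161 (local minimum)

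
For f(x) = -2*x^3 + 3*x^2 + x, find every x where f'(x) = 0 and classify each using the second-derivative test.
f'(x) = -6*x^2 + 6*x + 1

Solve f'(x) = 0:
  6*x^2 - 6*x - 1 = 0 has no rational roots; quadratic formula: x = (6 ± √60)/12.
  ⇒ x = 1/2 - sqrt(15)/6 ≈ -0.1455, 1/2 + sqrt(15)/6 ≈ 1.1455

f''(x) = 6 - 12*x
Second-derivative test at each critical point:
  f''(-0.1455) = 7.7460 > 0 → local minimum
  f''(1.1455) = -7.7460 < 0 → local maximum

Critical points: x = 1/2 - sqrt(15)/6 ≈ -0.1455 (local minimum); x = 1/2 + sqrt(15)/6 ≈ 1.1455 (local maximum)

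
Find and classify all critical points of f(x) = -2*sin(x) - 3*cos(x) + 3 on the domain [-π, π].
f'(x) = 3*sin(x) - 2*cos(x)

Solve f'(x) = 0 on [-π, π]:
  f'(x) = 0 ⇔ -2*cos(x) = -3*sin(x) ⇔ tan(x) = 2/3, i.e. x = arctan(2/3) + nπ; keep the solutions lying in [-π, π].
  ⇒ x = -pi + atan(2/3) ≈ -2.5536, atan(2/3) ≈ 0.5880

f''(x) = 2*sin(x) + 3*cos(x)
Second-derivative test at each critical point:
  f''(-2.5536) = -3.6056 < 0 → local maximum
  f''(0.5880) = 3.6056 > 0 → local minimum

Critical points: x = -pi + atan(2/3) ≈ -2.5536 (local maximum); x = atan(2/3) ≈ 0.5880 (local minimum)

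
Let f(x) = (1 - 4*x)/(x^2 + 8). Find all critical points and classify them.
f'(x) = 2*(2*x^2 - x - 16)/(x^4 + 16*x^2 + 64)

Solve f'(x) = 0:
  f'(x) = 2*(2*x^2 - x - 16)/(x^2 + 8)^2; the denominator is positive wherever f is defined, so f'(x) = 0 ⇔ 4*x^2 - 2*x - 32 = 0.
  Factor: 4*x^2 - 2*x - 32 = 2*(2*x^2 - x - 16); 2*x^2 - x - 16 = 0 has no rational roots; quadratic formula: x = (1 ± √129)/4.
  ⇒ x = 1/4 - sqrt(129)/4 ≈ -2.5895, 1/4 + sqrt(129)/4 ≈ 3.0895

f''(x) = 2*(4*x^2*(1 - 4*x) + (12*x - 1)*(x^2 + 8))/(x^2 + 8)^3
Second-derivative test at each critical point:
  f''(-2.5895) = -0.1050 < 0 → local maximum
  f''(3.0895) = 0.0738 > 0 → local minimum

Critical points: x = 1/4 - sqrt(129)/4 ≈ -2.5895 (local maximum); x = 1/4 + sqrt(129)/4 ≈ 3.0895 (local minimum)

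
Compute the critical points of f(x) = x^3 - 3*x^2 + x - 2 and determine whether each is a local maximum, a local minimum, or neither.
f'(x) = 3*x^2 - 6*x + 1

Solve f'(x) = 0:
  3*x^2 - 6*x + 1 = 0 has no rational roots; quadratic formula: x = (6 ± √24)/6.
  ⇒ x = 1 - sqrt(6)/3 ≈ 0.1835, sqrt(6)/3 + 1 ≈ 1.8165

f''(x) = 6*x - 6
Second-derivative test at each critical point:
  f''(0.1835) = -4.8990 < 0 → local maximum
  f''(1.8165) = 4.8990 > 0 → local minimum

Critical points: x = 1 - sqrt(6)/3 ≈ 0.1835 (local maximum); x = sqrt(6)/3 + 1 ≈ 1.8165 (local minimum)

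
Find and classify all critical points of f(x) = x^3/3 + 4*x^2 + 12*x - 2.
f'(x) = x^2 + 8*x + 12

Solve f'(x) = 0:
  Factor: x^2 + 8*x + 12 = (x + 2)*(x + 6) = 0.
  ⇒ x = -6, -2

f''(x) = 2*x + 8
Second-derivative test at each critical point:
  f''(-6) = -4 < 0 → local maximum
  f''(-2) = 4 > 0 → local minimum

Critical points: x = -6 (local maximum); x = -2 (local minimum)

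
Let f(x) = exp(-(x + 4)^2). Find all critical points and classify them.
f'(x) = 2*(-x - 4)*exp(-(x + 4)^2)

Solve f'(x) = 0:
  f'(x) = (-2*x - 8)·exp(-(x + 4)^2) and exp(-(x + 4)^2) > 0 for every x, so f'(x) = 0 ⇔ -2*x - 8 = 0.
  Factor: -2*x - 8 = -2*(x + 4) = 0.
  ⇒ x = -4

f''(x) = 2*(2*(x + 4)^2 - 1)*exp(-(x + 4)^2)
Second-derivative test at each critical point:
  f''(-4) = -2 < 0 → local maximum

Critical points: x = -4 (local maximum)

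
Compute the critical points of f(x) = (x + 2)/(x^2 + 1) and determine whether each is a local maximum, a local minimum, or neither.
f'(x) = (x^2 - 2*x*(x + 2) + 1)/(x^2 + 1)^2

Solve f'(x) = 0:
  f'(x) = -(x^2 + 4*x - 1)/(x^2 + 1)^2; the denominator is positive wherever f is defined, so f'(x) = 0 ⇔ -x^2 - 4*x + 1 = 0.
  x^2 + 4*x - 1 = 0 has no rational roots; quadratic formula: x = (-4 ± √20)/2.
  ⇒ x = -sqrt(5) - 2 ≈ -4.2361, -2 + sqrt(5) ≈ 0.2361

f''(x) = 2*(4*x^2*(x + 2) - (3*x + 2)*(x^2 + 1))/(x^2 + 1)^3
Second-derivative test at each critical point:
  f''(-4.2361) = 0.0125 > 0 → local minimum
  f''(0.2361) = -4.0125 < 0 → local maximum

Critical points: x = -sqrt(5) - 2 ≈ -4.2361 (local minimum); x = -2 + sqrt(5) ≈ 0.2361 (local maximum)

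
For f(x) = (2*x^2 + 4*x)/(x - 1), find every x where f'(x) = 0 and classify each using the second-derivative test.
f'(x) = 2*(x^2 - 2*x - 2)/(x^2 - 2*x + 1)

Solve f'(x) = 0:
  f'(x) = 2*(x^2 - 2*x - 2)/(x - 1)^2; the denominator is positive wherever f is defined, so f'(x) = 0 ⇔ 2*x^2 - 4*x - 4 = 0.
  Factor: 2*x^2 - 4*x - 4 = 2*(x^2 - 2*x - 2); x^2 - 2*x - 2 = 0 has no rational roots; quadratic formula: x = (2 ± √12)/2.
  ⇒ x = 1 - sqrt(3) ≈ -0.7321, 1 + sqrt(3) ≈ 2.7321

f''(x) = 12/(x^3 - 3*x^2 + 3*x - 1)
Second-derivative test at each critical point:
  f''(-0.7321) = -2.3094 < 0 → local maximum
  f''(2.7321) = 2.3094 > 0 → local minimum

Critical points: x = 1 - sqrt(3) ≈ -0.7321 (local maximum); x = 1 + sqrt(3) ≈ 2.7321 (local minimum)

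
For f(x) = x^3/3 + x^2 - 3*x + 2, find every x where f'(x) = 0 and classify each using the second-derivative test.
f'(x) = x^2 + 2*x - 3

Solve f'(x) = 0:
  Factor: x^2 + 2*x - 3 = (x - 1)*(x + 3) = 0.
  ⇒ x = -3, 1

f''(x) = 2*x + 2
Second-derivative test at each critical point:
  f''(-3) = -4 < 0 → local maximum
  f''(1) = 4 > 0 → local minimum

Critical points: x = -3 (local maximum); x = 1 (local minimum)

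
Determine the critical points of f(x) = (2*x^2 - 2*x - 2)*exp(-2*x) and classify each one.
f'(x) = 2*(-2*x^2 + 4*x + 1)*exp(-2*x)

Solve f'(x) = 0:
  f'(x) = (-4*x^2 + 8*x + 2)·exp(-2*x) and exp(-2*x) > 0 for every x, so f'(x) = 0 ⇔ -4*x^2 + 8*x + 2 = 0.
  Factor: -4*x^2 + 8*x + 2 = -2*(2*x^2 - 4*x - 1); 2*x^2 - 4*x - 1 = 0 has no rational roots; quadratic formula: x = (4 ± √24)/4.
  ⇒ x = 1 - sqrt(6)/2 ≈ -0.2247, 1 + sqrt(6)/2 ≈ 2.2247

f''(x) = 4*(2*x^2 - 6*x + 1)*exp(-2*x)
Second-derivative test at each critical point:
  f''(-0.2247) = 15.3584 > 0 → local minimum
  f''(2.2247) = -0.1145 < 0 → local maximum

Critical points: x = 1 - sqrt(6)/2 ≈ -0.2247 (local minimum); x = 1 + sqrt(6)/2 ≈ 2.2247 (local maximum)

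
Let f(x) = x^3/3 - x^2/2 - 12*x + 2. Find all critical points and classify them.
f'(x) = x^2 - x - 12

Solve f'(x) = 0:
  Factor: x^2 - x - 12 = (x - 4)*(x + 3) = 0.
  ⇒ x = -3, 4

f''(x) = 2*x - 1
Second-derivative test at each critical point:
  f''(-3) = -7 < 0 → local maximum
  f''(4) = 7 > 0 → local minimum

Critical points: x = -3 (local maximum); x = 4 (local minimum)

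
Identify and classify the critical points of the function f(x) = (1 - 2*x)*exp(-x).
f'(x) = (2*x - 3)*exp(-x)

Solve f'(x) = 0:
  f'(x) = (2*x - 3)·exp(-x) and exp(-x) > 0 for every x, so f'(x) = 0 ⇔ 2*x - 3 = 0.
  2*x - 3 = 0.
  ⇒ x = 3/2

f''(x) = (5 - 2*x)*exp(-x)
Second-derivative test at each critical point:
  f''(3/2) = 0.4463 > 0 → local minimum

Critical points: x = 3/2 (local minimum)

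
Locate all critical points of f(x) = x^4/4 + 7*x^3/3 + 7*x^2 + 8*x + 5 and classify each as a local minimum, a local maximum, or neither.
f'(x) = x^3 + 7*x^2 + 14*x + 8

Solve f'(x) = 0:
  Factor: x^3 + 7*x^2 + 14*x + 8 = (x + 1)*(x + 2)*(x + 4) = 0.
  ⇒ x = -4, -2, -1

f''(x) = 3*x^2 + 14*x + 14
Second-derivative test at each critical point:
  f''(-4) = 6 > 0 → local minimum
  f''(-2) = -2 < 0 → local maximum
  f''(-1) = 3 > 0 → local minimum

Critical points: x = -4 (local minimum); x = -2 (local maximum); x = -1 (local minimum)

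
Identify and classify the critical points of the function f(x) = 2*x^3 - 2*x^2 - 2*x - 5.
f'(x) = 6*x^2 - 4*x - 2

Solve f'(x) = 0:
  Factor: 6*x^2 - 4*x - 2 = 2*(x - 1)*(3*x + 1) = 0.
  ⇒ x = -1/3, 1

f''(x) = 12*x - 4
Second-derivative test at each critical point:
  f''(-1/3) = -8 < 0 → local maximum
  f''(1) = 8 > 0 → local minimum

Critical points: x = -1/3 (local maximum); x = 1 (local minimum)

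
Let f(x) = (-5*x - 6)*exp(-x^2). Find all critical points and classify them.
f'(x) = (2*x*(5*x + 6) - 5)*exp(-x^2)

Solve f'(x) = 0:
  f'(x) = (10*x^2 + 12*x - 5)·exp(-x^2) and exp(-x^2) > 0 for every x, so f'(x) = 0 ⇔ 10*x^2 + 12*x - 5 = 0.
  10*x^2 + 12*x - 5 = 0 has no rational roots; quadratic formula: x = (-12 ± √344)/20.
  ⇒ x = -sqrt(86)/10 - 3/5 ≈ -1.5274, -3/5 + sqrt(86)/10 ≈ 0.3274

f''(x) = 2*(-10*x^3 - 12*x^2 + 15*x + 6)*exp(-x^2)
Second-derivative test at each critical point:
  f''(-1.5274) = -1.7995 < 0 → local maximum
  f''(0.3274) = 16.6624 > 0 → local minimum

Critical points: x = -sqrt(86)/10 - 3/5 ≈ -1.5274 (local maximum); x = -3/5 + sqrt(86)/10 ≈ 0.3274 (local minimum)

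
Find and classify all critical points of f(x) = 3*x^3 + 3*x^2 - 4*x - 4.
f'(x) = 9*x^2 + 6*x - 4

Solve f'(x) = 0:
  9*x^2 + 6*x - 4 = 0 has no rational roots; quadratic formula: x = (-6 ± √180)/18.
  ⇒ x = -sqrt(5)/3 - 1/3 ≈ -1.0787, -1/3 + sqrt(5)/3 ≈ 0.4120

f''(x) = 18*x + 6
Second-derivative test at each critical point:
  f''(-1.0787) = -13.4164 < 0 → local maximum
  f''(0.4120) = 13.4164 > 0 → local minimum

Critical points: x = -sqrt(5)/3 - 1/3 ≈ -1.0787 (local maximum); x = -1/3 + sqrt(5)/3 ≈ 0.4120 (local minimum)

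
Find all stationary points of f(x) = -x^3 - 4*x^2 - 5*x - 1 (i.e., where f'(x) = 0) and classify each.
f'(x) = -3*x^2 - 8*x - 5

Solve f'(x) = 0:
  Factor: -3*x^2 - 8*x - 5 = -(x + 1)*(3*x + 5) = 0.
  ⇒ x = -5/3, -1

f''(x) = -6*x - 8
Second-derivative test at each critical point:
  f''(-5/3) = 2 > 0 → local minimum
  f''(-1) = -2 < 0 → local maximum

Critical points: x = -5/3 (local minimum); x = -1 (local maximum)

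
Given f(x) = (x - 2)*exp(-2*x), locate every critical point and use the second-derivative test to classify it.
f'(x) = (5 - 2*x)*exp(-2*x)

Solve f'(x) = 0:
  f'(x) = (5 - 2*x)·exp(-2*x) and exp(-2*x) > 0 for every x, so f'(x) = 0 ⇔ 5 - 2*x = 0.
  5 - 2*x = 0.
  ⇒ x = 5/2

f''(x) = 4*(x - 3)*exp(-2*x)
Second-derivative test at each critical point:
  f''(5/2) = -0.0135 < 0 → local maximum

Critical points: x = 5/2 (local maximum)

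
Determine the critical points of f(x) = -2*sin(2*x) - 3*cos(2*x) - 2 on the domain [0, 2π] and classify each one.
f'(x) = 6*sin(2*x) - 4*cos(2*x)

Solve f'(x) = 0 on [0, 2π]:
  f'(x) = 0 ⇔ -2*cos(2*x) = -3*sin(2*x) ⇔ tan(2*x) = 2/3, i.e. 2*x = arctan(2/3) + nπ; keep the solutions lying in [0, 2π].
  ⇒ x = atan(2/3)/2 ≈ 0.2940, atan(2/3)/2 + pi/2 ≈ 1.8648, atan(2/3)/2 + pi ≈ 3.4356, atan(2/3)/2 + 3*pi/2 ≈ 5.0064

f''(x) = 8*sin(2*x) + 12*cos(2*x)
Second-derivative test at each critical point:
  f''(0.2940) = 14.4222 > 0 → local minimum
  f''(1.8648) = -14.4222 < 0 → local maximum
  f''(3.4356) = 14.4222 > 0 → local minimum
  f''(5.0064) = -14.4222 < 0 → local maximum

Critical points: x = atan(2/3)/2 ≈ 0.2940 (local minimum); x = atan(2/3)/2 + pi/2 ≈ 1.8648 (local maximum); x = atan(2/3)/2 + pi ≈ 3.4356 (local minimum); x = atan(2/3)/2 + 3*pi/2 ≈ 5.0064 (local maximum)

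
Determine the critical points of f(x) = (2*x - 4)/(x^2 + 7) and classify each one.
f'(x) = 2*(x^2 - 2*x*(x - 2) + 7)/(x^2 + 7)^2

Solve f'(x) = 0:
  f'(x) = -2*(x^2 - 4*x - 7)/(x^2 + 7)^2; the denominator is positive wherever f is defined, so f'(x) = 0 ⇔ -2*x^2 + 8*x + 14 = 0.
  Factor: -2*x^2 + 8*x + 14 = -2*(x^2 - 4*x - 7); x^2 - 4*x - 7 = 0 has no rational roots; quadratic formula: x = (4 ± √44)/2.
  ⇒ x = 2 - sqrt(11) ≈ -1.3166, 2 + sqrt(11) ≈ 5.3166

f''(x) = 4*(4*x^2*(x - 2) + (2 - 3*x)*(x^2 + 7))/(x^2 + 7)^3
Second-derivative test at each critical point:
  f''(-1.3166) = 0.1739 > 0 → local minimum
  f''(5.3166) = -0.0107 < 0 → local maximum

Critical points: x = 2 - sqrt(11) ≈ -1.3166 (local minimum); x = 2 + sqrt(11) ≈ 5.3166 (local maximum)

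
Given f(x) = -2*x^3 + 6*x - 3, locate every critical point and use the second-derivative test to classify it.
f'(x) = 6 - 6*x^2

Solve f'(x) = 0:
  Factor: 6 - 6*x^2 = -6*(x - 1)*(x + 1) = 0.
  ⇒ x = -1, 1

f''(x) = -12*x
Second-derivative test at each critical point:
  f''(-1) = 12 > 0 → local minimum
  f''(1) = -12 < 0 → local maximum

Critical points: x = -1 (local minimum); x = 1 (local maximum)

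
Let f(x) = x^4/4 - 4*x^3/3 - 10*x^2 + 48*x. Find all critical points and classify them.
f'(x) = x^3 - 4*x^2 - 20*x + 48

Solve f'(x) = 0:
  Factor: x^3 - 4*x^2 - 20*x + 48 = (x - 6)*(x - 2)*(x + 4) = 0.
  ⇒ x = -4, 2, 6

f''(x) = 3*x^2 - 8*x - 20
Second-derivative test at each critical point:
  f''(-4) = 60 > 0 → local minimum
  f''(2) = -24 < 0 → local maximum
  f''(6) = 40 > 0 → local minimum

Critical points: x = -4 (local minimum); x = 2 (local maximum); x = 6 (local minimum)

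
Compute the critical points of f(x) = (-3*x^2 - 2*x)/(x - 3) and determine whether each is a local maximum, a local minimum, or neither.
f'(x) = 3*(-x^2 + 6*x + 2)/(x^2 - 6*x + 9)

Solve f'(x) = 0:
  f'(x) = -3*(x^2 - 6*x - 2)/(x - 3)^2; the denominator is positive wherever f is defined, so f'(x) = 0 ⇔ -3*x^2 + 18*x + 6 = 0.
  Factor: -3*x^2 + 18*x + 6 = -3*(x^2 - 6*x - 2); x^2 - 6*x - 2 = 0 has no rational roots; quadratic formula: x = (6 ± √44)/2.
  ⇒ x = 3 - sqrt(11) ≈ -0.3166, 3 + sqrt(11) ≈ 6.3166

f''(x) = -66/(x^3 - 9*x^2 + 27*x - 27)
Second-derivative test at each critical point:
  f''(-0.3166) = 1.8091 > 0 → local minimum
  f''(6.3166) = -1.8091 < 0 → local maximum

Critical points: x = 3 - sqrt(11) ≈ -0.3166 (local minimum); x = 3 + sqrt(11) ≈ 6.3166 (local maximum)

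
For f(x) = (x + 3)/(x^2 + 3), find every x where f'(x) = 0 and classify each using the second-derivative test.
f'(x) = (x^2 - 2*x*(x + 3) + 3)/(x^2 + 3)^2

Solve f'(x) = 0:
  f'(x) = -(x^2 + 6*x - 3)/(x^2 + 3)^2; the denominator is positive wherever f is defined, so f'(x) = 0 ⇔ -x^2 - 6*x + 3 = 0.
  x^2 + 6*x - 3 = 0 has no rational roots; quadratic formula: x = (-6 ± √48)/2.
  ⇒ x = -2*sqrt(3) - 3 ≈ -6.4641, -3 + 2*sqrt(3) ≈ 0.4641

f''(x) = 2*(4*x^2*(x + 3) - 3*(x + 1)*(x^2 + 3))/(x^2 + 3)^3
Second-derivative test at each critical point:
  f''(-6.4641) = 0.0035 > 0 → local minimum
  f''(0.4641) = -0.6701 < 0 → local maximum

Critical points: x = -2*sqrt(3) - 3 ≈ -6.4641 (local minimum); x = -3 + 2*sqrt(3) ≈ 0.4641 (local maximum)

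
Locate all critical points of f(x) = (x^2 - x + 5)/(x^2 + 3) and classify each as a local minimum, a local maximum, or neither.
f'(x) = (x^2 - 4*x - 3)/(x^4 + 6*x^2 + 9)

Solve f'(x) = 0:
  f'(x) = (x^2 - 4*x - 3)/(x^2 + 3)^2; the denominator is positive wherever f is defined, so f'(x) = 0 ⇔ x^2 - 4*x - 3 = 0.
  x^2 - 4*x - 3 = 0 has no rational roots; quadratic formula: x = (4 ± √28)/2.
  ⇒ x = 2 - sqrt(7) ≈ -0.6458, 2 + sqrt(7) ≈ 4.6458

f''(x) = 2*(-x^3 + 6*x^2 + 9*x - 6)/(x^6 + 9*x^4 + 27*x^2 + 27)
Second-derivative test at each critical point:
  f''(-0.6458) = -0.4532 < 0 → local maximum
  f''(4.6458) = 0.0088 > 0 → local minimum

Critical points: x = 2 - sqrt(7) ≈ -0.6458 (local maximum); x = 2 + sqrt(7) ≈ 4.6458 (local minimum)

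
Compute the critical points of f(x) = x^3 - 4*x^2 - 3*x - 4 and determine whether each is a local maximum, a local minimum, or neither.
f'(x) = 3*x^2 - 8*x - 3

Solve f'(x) = 0:
  Factor: 3*x^2 - 8*x - 3 = (x - 3)*(3*x + 1) = 0.
  ⇒ x = -1/3, 3

f''(x) = 6*x - 8
Second-derivative test at each critical point:
  f''(-1/3) = -10 < 0 → local maximum
  f''(3) = 10 > 0 → local minimum

Critical points: x = -1/3 (local maximum); x = 3 (local minimum)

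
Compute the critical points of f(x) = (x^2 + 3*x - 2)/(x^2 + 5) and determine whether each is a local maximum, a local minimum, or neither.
f'(x) = (-3*x^2 + 14*x + 15)/(x^4 + 10*x^2 + 25)

Solve f'(x) = 0:
  f'(x) = -(3*x^2 - 14*x - 15)/(x^2 + 5)^2; the denominator is positive wherever f is defined, so f'(x) = 0 ⇔ -3*x^2 + 14*x + 15 = 0.
  3*x^2 - 14*x - 15 = 0 has no rational roots; quadratic formula: x = (14 ± √376)/6.
  ⇒ x = 7/3 - sqrt(94)/3 ≈ -0.8985, 7/3 + sqrt(94)/3 ≈ 5.5651

f''(x) = 2*(3*x^3 - 21*x^2 - 45*x + 35)/(x^6 + 15*x^4 + 75*x^2 + 125)
Second-derivative test at each critical point:
  f''(-0.8985) = 0.5750 > 0 → local minimum
  f''(5.5651) = -0.0150 < 0 → local maximum

Critical points: x = 7/3 - sqrt(94)/3 ≈ -0.8985 (local minimum); x = 7/3 + sqrt(94)/3 ≈ 5.5651 (local maximum)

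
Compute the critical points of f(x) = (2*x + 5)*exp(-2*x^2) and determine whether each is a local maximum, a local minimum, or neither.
f'(x) = 2*(-2*x*(2*x + 5) + 1)*exp(-2*x^2)

Solve f'(x) = 0:
  f'(x) = (-8*x^2 - 20*x + 2)·exp(-2*x^2) and exp(-2*x^2) > 0 for every x, so f'(x) = 0 ⇔ -8*x^2 - 20*x + 2 = 0.
  Factor: -8*x^2 - 20*x + 2 = -2*(4*x^2 + 10*x - 1); 4*x^2 + 10*x - 1 = 0 has no rational roots; quadratic formula: x = (-10 ± √116)/8.
  ⇒ x = -sqrt(29)/4 - 5/4 ≈ -2.5963, -5/4 + sqrt(29)/4 ≈ 0.0963

f''(x) = 4*(4*x^2*(2*x + 5) - 6*x - 5)*exp(-2*x^2)
Second-derivative test at each critical point:
  f''(-2.5963) = 3.008e-05 > 0 → local minimum
  f''(0.0963) = -21.1449 < 0 → local maximum

Critical points: x = -sqrt(29)/4 - 5/4 ≈ -2.5963 (local minimum); x = -5/4 + sqrt(29)/4 ≈ 0.0963 (local maximum)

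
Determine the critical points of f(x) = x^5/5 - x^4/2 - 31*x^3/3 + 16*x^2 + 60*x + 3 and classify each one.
f'(x) = x^4 - 2*x^3 - 31*x^2 + 32*x + 60

Solve f'(x) = 0:
  Factor: x^4 - 2*x^3 - 31*x^2 + 32*x + 60 = (x - 6)*(x - 2)*(x + 1)*(x + 5) = 0.
  ⇒ x = -5, -1, 2, 6

f''(x) = 4*x^3 - 6*x^2 - 62*x + 32
Second-derivative test at each critical point:
  f''(-5) = -308 < 0 → local maximum
  f''(-1) = 84 > 0 → local minimum
  f''(2) = -84 < 0 → local maximum
  f''(6) = 308 > 0 → local minimum

Critical points: x = -5 (local maximum); x = -1 (local minimum); x = 2 (local maximum); x = 6 (local minimum)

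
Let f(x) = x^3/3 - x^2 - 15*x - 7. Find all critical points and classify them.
f'(x) = x^2 - 2*x - 15

Solve f'(x) = 0:
  Factor: x^2 - 2*x - 15 = (x - 5)*(x + 3) = 0.
  ⇒ x = -3, 5

f''(x) = 2*x - 2
Second-derivative test at each critical point:
  f''(-3) = -8 < 0 → local maximum
  f''(5) = 8 > 0 → local minimum

Critical points: x = -3 (local maximum); x = 5 (local minimum)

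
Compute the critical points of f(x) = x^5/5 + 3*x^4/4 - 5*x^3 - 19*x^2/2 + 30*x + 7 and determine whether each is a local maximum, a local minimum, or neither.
f'(x) = x^4 + 3*x^3 - 15*x^2 - 19*x + 30

Solve f'(x) = 0:
  Factor: x^4 + 3*x^3 - 15*x^2 - 19*x + 30 = (x - 3)*(x - 1)*(x + 2)*(x + 5) = 0.
  ⇒ x = -5, -2, 1, 3

f''(x) = 4*x^3 + 9*x^2 - 30*x - 19
Second-derivative test at each critical point:
  f''(-5) = -144 < 0 → local maximum
  f''(-2) = 45 > 0 → local minimum
  f''(1) = -36 < 0 → local maximum
  f''(3) = 80 > 0 → local minimum

Critical points: x = -5 (local maximum); x = -2 (local minimum); x = 1 (local maximum); x = 3 (local minimum)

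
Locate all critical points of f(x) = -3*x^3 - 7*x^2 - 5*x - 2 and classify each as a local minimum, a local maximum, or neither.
f'(x) = -9*x^2 - 14*x - 5

Solve f'(x) = 0:
  Factor: -9*x^2 - 14*x - 5 = -(x + 1)*(9*x + 5) = 0.
  ⇒ x = -1, -5/9

f''(x) = -18*x - 14
Second-derivative test at each critical point:
  f''(-1) = 4 > 0 → local minimum
  f''(-5/9) = -4 < 0 → local maximum

Critical points: x = -1 (local minimum); x = -5/9 (local maximum)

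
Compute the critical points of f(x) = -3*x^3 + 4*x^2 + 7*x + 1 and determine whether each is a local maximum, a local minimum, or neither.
f'(x) = -9*x^2 + 8*x + 7

Solve f'(x) = 0:
  9*x^2 - 8*x - 7 = 0 has no rational roots; quadratic formula: x = (8 ± √316)/18.
  ⇒ x = 4/9 - sqrt(79)/9 ≈ -0.5431, 4/9 + sqrt(79)/9 ≈ 1.4320

f''(x) = 8 - 18*x
Second-derivative test at each critical point:
  f''(-0.5431) = 17.7764 > 0 → local minimum
  f''(1.4320) = -17.7764 < 0 → local maximum

Critical points: x = 4/9 - sqrt(79)/9 ≈ -0.5431 (local minimum); x = 4/9 + sqrt(79)/9 ≈ 1.4320 (local maximum)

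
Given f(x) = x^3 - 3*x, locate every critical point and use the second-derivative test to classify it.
f'(x) = 3*x^2 - 3

Solve f'(x) = 0:
  Factor: 3*x^2 - 3 = 3*(x - 1)*(x + 1) = 0.
  ⇒ x = -1, 1

f''(x) = 6*x
Second-derivative test at each critical point:
  f''(-1) = -6 < 0 → local maximum
  f''(1) = 6 > 0 → local minimum

Critical points: x = -1 (local maximum); x = 1 (local minimum)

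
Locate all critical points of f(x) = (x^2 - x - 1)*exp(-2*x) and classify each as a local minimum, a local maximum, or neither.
f'(x) = (-2*x^2 + 4*x + 1)*exp(-2*x)

Solve f'(x) = 0:
  f'(x) = (-2*x^2 + 4*x + 1)·exp(-2*x) and exp(-2*x) > 0 for every x, so f'(x) = 0 ⇔ -2*x^2 + 4*x + 1 = 0.
  2*x^2 - 4*x - 1 = 0 has no rational roots; quadratic formula: x = (4 ± √24)/4.
  ⇒ x = 1 - sqrt(6)/2 ≈ -0.2247, 1 + sqrt(6)/2 ≈ 2.2247

f''(x) = 2*(2*x^2 - 6*x + 1)*exp(-2*x)
Second-derivative test at each critical point:
  f''(-0.2247) = 7.6792 > 0 → local minimum
  f''(2.2247) = -0.0572 < 0 → local maximum

Critical points: x = 1 - sqrt(6)/2 ≈ -0.2247 (local minimum); x = 1 + sqrt(6)/2 ≈ 2.2247 (local maximum)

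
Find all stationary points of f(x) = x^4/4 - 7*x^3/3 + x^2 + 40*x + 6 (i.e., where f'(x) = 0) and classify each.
f'(x) = x^3 - 7*x^2 + 2*x + 40

Solve f'(x) = 0:
  Factor: x^3 - 7*x^2 + 2*x + 40 = (x - 5)*(x - 4)*(x + 2) = 0.
  ⇒ x = -2, 4, 5

f''(x) = 3*x^2 - 14*x + 2
Second-derivative test at each critical point:
  f''(-2) = 42 > 0 → local minimum
  f''(4) = -6 < 0 → local maximum
  f''(5) = 7 > 0 → local minimum

Critical points: x = -2 (local minimum); x = 4 (local maximum); x = 5 (local minimum)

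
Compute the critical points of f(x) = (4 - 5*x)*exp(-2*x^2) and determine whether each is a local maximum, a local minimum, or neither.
f'(x) = (4*x*(5*x - 4) - 5)*exp(-2*x^2)

Solve f'(x) = 0:
  f'(x) = (20*x^2 - 16*x - 5)·exp(-2*x^2) and exp(-2*x^2) > 0 for every x, so f'(x) = 0 ⇔ 20*x^2 - 16*x - 5 = 0.
  20*x^2 - 16*x - 5 = 0 has no rational roots; quadratic formula: x = (16 ± √656)/40.
  ⇒ x = 2/5 - sqrt(41)/10 ≈ -0.2403, 2/5 + sqrt(41)/10 ≈ 1.0403

f''(x) = 4*(4*x^2*(4 - 5*x) + 15*x - 4)*exp(-2*x^2)
Second-derivative test at each critical point:
  f''(-0.2403) = -22.8187 < 0 → local maximum
  f''(1.0403) = 2.9405 > 0 → local minimum

Critical points: x = 2/5 - sqrt(41)/10 ≈ -0.2403 (local maximum); x = 2/5 + sqrt(41)/10 ≈ 1.0403 (local minimum)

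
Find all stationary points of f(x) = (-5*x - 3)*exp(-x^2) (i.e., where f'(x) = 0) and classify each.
f'(x) = (2*x*(5*x + 3) - 5)*exp(-x^2)

Solve f'(x) = 0:
  f'(x) = (10*x^2 + 6*x - 5)·exp(-x^2) and exp(-x^2) > 0 for every x, so f'(x) = 0 ⇔ 10*x^2 + 6*x - 5 = 0.
  10*x^2 + 6*x - 5 = 0 has no rational roots; quadratic formula: x = (-6 ± √236)/20.
  ⇒ x = -sqrt(59)/10 - 3/10 ≈ -1.0681, -3/10 + sqrt(59)/10 ≈ 0.4681

f''(x) = 2*(-10*x^3 - 6*x^2 + 15*x + 3)*exp(-x^2)
Second-derivative test at each critical point:
  f''(-1.0681) = -4.9089 < 0 → local maximum
  f''(0.4681) = 12.3392 > 0 → local minimum

Critical points: x = -sqrt(59)/10 - 3/10 ≈ -1.0681 (local maximum); x = -3/10 + sqrt(59)/10 ≈ 0.4681 (local minimum)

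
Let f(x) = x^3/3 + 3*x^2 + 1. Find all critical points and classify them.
f'(x) = x*(x + 6)

Solve f'(x) = 0:
  Factor: x^2 + 6*x = x*(x + 6) = 0.
  ⇒ x = -6, 0

f''(x) = 2*x + 6
Second-derivative test at each critical point:
  f''(-6) = -6 < 0 → local maximum
  f''(0) = 6 > 0 → local minimum

Critical points: x = -6 (local maximum); x = 0 (local minimum)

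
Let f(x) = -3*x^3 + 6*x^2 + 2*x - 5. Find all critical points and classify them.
f'(x) = -9*x^2 + 12*x + 2

Solve f'(x) = 0:
  9*x^2 - 12*x - 2 = 0 has no rational roots; quadratic formula: x = (12 ± √216)/18.
  ⇒ x = 2/3 - sqrt(6)/3 ≈ -0.1498, 2/3 + sqrt(6)/3 ≈ 1.4832

f''(x) = 12 - 18*x
Second-derivative test at each critical point:
  f''(-0.1498) = 14.6969 > 0 → local minimum
  f''(1.4832) = -14.6969 < 0 → local maximum

Critical points: x = 2/3 - sqrt(6)/3 ≈ -0.1498 (local minimum); x = 2/3 + sqrt(6)/3 ≈ 1.4832 (local maximum)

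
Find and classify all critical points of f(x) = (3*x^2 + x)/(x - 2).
f'(x) = (3*x^2 - 12*x - 2)/(x^2 - 4*x + 4)

Solve f'(x) = 0:
  f'(x) = (3*x^2 - 12*x - 2)/(x - 2)^2; the denominator is positive wherever f is defined, so f'(x) = 0 ⇔ 3*x^2 - 12*x - 2 = 0.
  3*x^2 - 12*x - 2 = 0 has no rational roots; quadratic formula: x = (12 ± √168)/6.
  ⇒ x = 2 - sqrt(42)/3 ≈ -0.1602, 2 + sqrt(42)/3 ≈ 4.1602

f''(x) = 28/(x^3 - 6*x^2 + 12*x - 8)
Second-derivative test at each critical point:
  f''(-0.1602) = -2.7775 < 0 → local maximum
  f''(4.1602) = 2.7775 > 0 → local minimum

Critical points: x = 2 - sqrt(42)/3 ≈ -0.1602 (local maximum); x = 2 + sqrt(42)/3 ≈ 4.1602 (local minimum)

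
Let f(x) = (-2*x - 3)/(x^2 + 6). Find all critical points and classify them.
f'(x) = 2*(x^2 + 3*x - 6)/(x^4 + 12*x^2 + 36)

Solve f'(x) = 0:
  f'(x) = 2*(x^2 + 3*x - 6)/(x^2 + 6)^2; the denominator is positive wherever f is defined, so f'(x) = 0 ⇔ 2*x^2 + 6*x - 12 = 0.
  Factor: 2*x^2 + 6*x - 12 = 2*(x^2 + 3*x - 6); x^2 + 3*x - 6 = 0 has no rational roots; quadratic formula: x = (-3 ± √33)/2.
  ⇒ x = -sqrt(33)/2 - 3/2 ≈ -4.3723, -3/2 + sqrt(33)/2 ≈ 1.3723

f''(x) = 2*(-4*x^2*(2*x + 3) + 3*(2*x + 1)*(x^2 + 6))/(x^2 + 6)^3
Second-derivative test at each critical point:
  f''(-4.3723) = -0.0182 < 0 → local maximum
  f''(1.3723) = 0.1849 > 0 → local minimum

Critical points: x = -sqrt(33)/2 - 3/2 ≈ -4.3723 (local maximum); x = -3/2 + sqrt(33)/2 ≈ 1.3723 (local minimum)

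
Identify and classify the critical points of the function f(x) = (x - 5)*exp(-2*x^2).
f'(x) = (-4*x*(x - 5) + 1)*exp(-2*x^2)

Solve f'(x) = 0:
  f'(x) = (-4*x^2 + 20*x + 1)·exp(-2*x^2) and exp(-2*x^2) > 0 for every x, so f'(x) = 0 ⇔ -4*x^2 + 20*x + 1 = 0.
  4*x^2 - 20*x - 1 = 0 has no rational roots; quadratic formula: x = (20 ± √416)/8.
  ⇒ x = 5/2 - sqrt(26)/2 ≈ -0.0495, 5/2 + sqrt(26)/2 ≈ 5.0495

f''(x) = 4*(4*x^2*(x - 5) - 3*x + 5)*exp(-2*x^2)
Second-derivative test at each critical point:
  f''(-0.0495) = 20.2963 > 0 → local minimum
  f''(5.0495) = -1.454e-21 < 0 → local maximum

Critical points: x = 5/2 - sqrt(26)/2 ≈ -0.0495 (local minimum); x = 5/2 + sqrt(26)/2 ≈ 5.0495 (local maximum)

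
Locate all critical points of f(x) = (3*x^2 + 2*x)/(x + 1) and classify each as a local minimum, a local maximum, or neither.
f'(x) = (3*x^2 + 6*x + 2)/(x^2 + 2*x + 1)

Solve f'(x) = 0:
  f'(x) = (3*x^2 + 6*x + 2)/(x + 1)^2; the denominator is positive wherever f is defined, so f'(x) = 0 ⇔ 3*x^2 + 6*x + 2 = 0.
  3*x^2 + 6*x + 2 = 0 has no rational roots; quadratic formula: x = (-6 ± √12)/6.
  ⇒ x = -1 - sqrt(3)/3 ≈ -1.5774, -1 + sqrt(3)/3 ≈ -0.4226

f''(x) = 2/(x^3 + 3*x^2 + 3*x + 1)
Second-derivative test at each critical point:
  f''(-1.5774) = -10.3923 < 0 → local maximum
  f''(-0.4226) = 10.3923 > 0 → local minimum

Critical points: x = -1 - sqrt(3)/3 ≈ -1.5774 (local maximum); x = -1 + sqrt(3)/3 ≈ -0.4226 (local minimum)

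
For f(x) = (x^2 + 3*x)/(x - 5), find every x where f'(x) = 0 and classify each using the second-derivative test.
f'(x) = (x^2 - 10*x - 15)/(x^2 - 10*x + 25)

Solve f'(x) = 0:
  f'(x) = (x^2 - 10*x - 15)/(x - 5)^2; the denominator is positive wherever f is defined, so f'(x) = 0 ⇔ x^2 - 10*x - 15 = 0.
  x^2 - 10*x - 15 = 0 has no rational roots; quadratic formula: x = (10 ± √160)/2.
  ⇒ x = 5 - 2*sqrt(10) ≈ -1.3246, 5 + 2*sqrt(10) ≈ 11.3246

f''(x) = 80/(x^3 - 15*x^2 + 75*x - 125)
Second-derivative test at each critical point:
  f''(-1.3246) = -0.3162 < 0 → local maximum
  f''(11.3246) = 0.3162 > 0 → local minimum

Critical points: x = 5 - 2*sqrt(10) ≈ -1.3246 (local maximum); x = 5 + 2*sqrt(10) ≈ 11.3246 (local minimum)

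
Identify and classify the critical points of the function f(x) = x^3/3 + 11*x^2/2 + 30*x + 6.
f'(x) = x^2 + 11*x + 30

Solve f'(x) = 0:
  Factor: x^2 + 11*x + 30 = (x + 5)*(x + 6) = 0.
  ⇒ x = -6, -5

f''(x) = 2*x + 11
Second-derivative test at each critical point:
  f''(-6) = -1 < 0 → local maximum
  f''(-5) = 1 > 0 → local minimum

Critical points: x = -6 (local maximum); x = -5 (local minimum)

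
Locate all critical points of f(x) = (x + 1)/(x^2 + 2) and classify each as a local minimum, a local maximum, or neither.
f'(x) = (x^2 - 2*x*(x + 1) + 2)/(x^2 + 2)^2

Solve f'(x) = 0:
  f'(x) = -(x^2 + 2*x - 2)/(x^2 + 2)^2; the denominator is positive wherever f is defined, so f'(x) = 0 ⇔ -x^2 - 2*x + 2 = 0.
  x^2 + 2*x - 2 = 0 has no rational roots; quadratic formula: x = (-2 ± √12)/2.
  ⇒ x = -sqrt(3) - 1 ≈ -2.7321, -1 + sqrt(3) ≈ 0.7321

f''(x) = 2*(4*x^2*(x + 1) - (3*x + 1)*(x^2 + 2))/(x^2 + 2)^3
Second-derivative test at each critical point:
  f''(-2.7321) = 0.0387 > 0 → local minimum
  f''(0.7321) = -0.5387 < 0 → local maximum

Critical points: x = -sqrt(3) - 1 ≈ -2.7321 (local minimum); x = -1 + sqrt(3) ≈ 0.7321 (local maximum)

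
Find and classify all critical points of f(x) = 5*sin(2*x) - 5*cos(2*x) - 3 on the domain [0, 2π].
f'(x) = 10*sqrt(2)*sin(2*x + pi/4)

Solve f'(x) = 0 on [0, 2π]:
  f'(x) = 0 ⇔ 5*cos(2*x) = -5*sin(2*x) ⇔ tan(2*x) = -1, i.e. 2*x = arctan(-1) + nπ; keep the solutions lying in [0, 2π].
  ⇒ x = 3*pi/8 ≈ 1.1781, 7*pi/8 ≈ 2.7489, 11*pi/8 ≈ 4.3197, 15*pi/8 ≈ 5.8905

f''(x) = 20*sqrt(2)*cos(2*x + pi/4)
Second-derivative test at each critical point:
  f''(1.1781) = -28.2843 < 0 → local maximum
  f''(2.7489) = 28.2843 > 0 → local minimum
  f''(4.3197) = -28.2843 < 0 → local maximum
  f''(5.8905) = 28.2843 > 0 → local minimum

Critical points: x = 3*pi/8 ≈ 1.1781 (local maximum); x = 7*pi/8 ≈ 2.7489 (local minimum); x = 11*pi/8 ≈ 4.3197 (local maximum); x = 15*pi/8 ≈ 5.8905 (local minimum)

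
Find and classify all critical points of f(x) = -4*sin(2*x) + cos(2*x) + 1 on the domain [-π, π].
f'(x) = -2*sin(2*x) - 8*cos(2*x)

Solve f'(x) = 0 on [-π, π]:
  f'(x) = 0 ⇔ -4*cos(2*x) = sin(2*x) ⇔ tan(2*x) = -4, i.e. 2*x = arctan(-4) + nπ; keep the solutions lying in [-π, π].
  ⇒ x = -pi/2 - atan(4)/2 ≈ -2.2337, -atan(4)/2 ≈ -0.6629, -atan(4)/2 + pi/2 ≈ 0.9079, pi - atan(4)/2 ≈ 2.4787

f''(x) = 16*sin(2*x) - 4*cos(2*x)
Second-derivative test at each critical point:
  f''(-2.2337) = 16.4924 > 0 → local minimum
  f''(-0.6629) = -16.4924 < 0 → local maximum
  f''(0.9079) = 16.4924 > 0 → local minimum
  f''(2.4787) = -16.4924 < 0 → local maximum

Critical points: x = -pi/2 - atan(4)/2 ≈ -2.2337 (local minimum); x = -atan(4)/2 ≈ -0.6629 (local maximum); x = -atan(4)/2 + pi/2 ≈ 0.9079 (local minimum); x = pi - atan(4)/2 ≈ 2.4787 (local maximum)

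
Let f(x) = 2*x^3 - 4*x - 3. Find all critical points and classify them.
f'(x) = 6*x^2 - 4

Solve f'(x) = 0:
  Factor: 6*x^2 - 4 = 2*(3*x^2 - 2); 3*x^2 - 2 = 0 has no rational roots; quadratic formula: x = (0 ± √24)/6.
  ⇒ x = -sqrt(6)/3 ≈ -0.8165, sqrt(6)/3 ≈ 0.8165

f''(x) = 12*x
Second-derivative test at each critical point:
  f''(-0.8165) = -9.7980 < 0 → local maximum
  f''(0.8165) = 9.7980 > 0 → local minimum

Critical points: x = -sqrt(6)/3 ≈ -0.8165 (local maximum); x = sqrt(6)/3 ≈ 0.8165 (local minimum)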